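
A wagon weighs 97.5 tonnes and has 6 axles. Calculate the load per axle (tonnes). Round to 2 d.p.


Load per axle = total weight / number of axles
Load = 97.5 / 6
Load = 16.25 tonnes

16.25


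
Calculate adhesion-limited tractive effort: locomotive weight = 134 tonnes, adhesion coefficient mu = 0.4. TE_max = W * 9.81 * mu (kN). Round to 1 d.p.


TE_max = W * g * mu
TE_max = 134 * 9.81 * 0.4
TE_max = 1314.54 * 0.4
TE_max = 525.8 kN

525.8


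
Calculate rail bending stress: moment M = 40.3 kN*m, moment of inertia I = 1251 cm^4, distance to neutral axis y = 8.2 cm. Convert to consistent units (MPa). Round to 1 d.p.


Convert units:
M = 40.3 kN*m = 40300000 N*mm
y = 8.2 cm = 82 mm
I = 1251 cm^4 = 12510000 mm^4
sigma = 40300000 * 82 / 12510000
sigma = 264.2 MPa

264.2


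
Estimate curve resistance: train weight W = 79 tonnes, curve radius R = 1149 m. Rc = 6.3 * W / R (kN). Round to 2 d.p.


Rc = 6.3 * W / R
Rc = 6.3 * 79 / 1149
Rc = 497.7 / 1149
Rc = 0.43 kN

0.43


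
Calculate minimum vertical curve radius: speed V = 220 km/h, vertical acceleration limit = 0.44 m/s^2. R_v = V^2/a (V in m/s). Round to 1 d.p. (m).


Convert speed: V = 220 / 3.6 = 61.1111 m/s
V^2 = 3734.5679 m^2/s^2
R_v = 3734.5679 / 0.44
R_v = 8487.7 m

8487.7


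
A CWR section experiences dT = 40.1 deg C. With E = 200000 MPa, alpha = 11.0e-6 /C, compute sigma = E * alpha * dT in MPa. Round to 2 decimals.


sigma = E * alpha * dT
sigma = 200000 * 11.0e-6 * 40.1
sigma = 2.2 * 40.1
sigma = 88.22 MPa

88.22


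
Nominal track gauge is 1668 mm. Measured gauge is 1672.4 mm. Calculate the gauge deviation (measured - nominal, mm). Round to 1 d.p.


Deviation = measured - nominal
Deviation = 1672.4 - 1668
Deviation = 4.4 mm

4.4


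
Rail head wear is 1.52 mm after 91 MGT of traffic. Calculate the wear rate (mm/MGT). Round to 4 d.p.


Wear rate = total wear / cumulative tonnage
Rate = 1.52 / 91
Rate = 0.0167 mm/MGT

0.0167


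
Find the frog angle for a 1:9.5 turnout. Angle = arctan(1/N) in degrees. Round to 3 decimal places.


1/N = 1/9.5 = 0.105263
angle = arctan(0.105263) = 0.104877 rad
angle = 0.104877 * 180/pi = 6.009 degrees

6.009


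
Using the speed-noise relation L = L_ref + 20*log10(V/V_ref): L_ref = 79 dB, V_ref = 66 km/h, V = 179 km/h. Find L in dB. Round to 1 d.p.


V/V_ref = 179 / 66 = 2.712121
log10(2.712121) = 0.433309
20 * 0.433309 = 8.6662
L = 79 + 8.6662 = 87.7 dB

87.7


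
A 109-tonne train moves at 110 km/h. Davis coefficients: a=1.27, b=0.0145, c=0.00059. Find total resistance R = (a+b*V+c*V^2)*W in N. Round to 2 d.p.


b*V = 0.0145 * 110 = 1.595
c*V^2 = 0.00059 * 12100 = 7.139
R_per_t = 1.27 + 1.595 + 7.139 = 10.004 N/t
R_total = 10.004 * 109 = 1090.44 N

1090.44


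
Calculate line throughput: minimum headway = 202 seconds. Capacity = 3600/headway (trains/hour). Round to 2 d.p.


Capacity = 3600 / headway
Capacity = 3600 / 202
Capacity = 17.82 trains/hour

17.82


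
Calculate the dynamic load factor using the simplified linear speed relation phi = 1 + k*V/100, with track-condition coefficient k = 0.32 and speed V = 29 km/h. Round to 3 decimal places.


phi = 1 + k * V / 100
phi = 1 + 0.32 * 29 / 100
phi = 1 + 0.0928
phi = 1.093

1.093


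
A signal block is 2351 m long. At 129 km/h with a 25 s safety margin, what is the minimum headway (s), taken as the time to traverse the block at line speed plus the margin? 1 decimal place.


V = 129 / 3.6 = 35.8333 m/s
Block traversal time = 2351 / 35.8333 = 65.6093 s
Headway = 65.6093 + 25
Headway = 90.6 s

90.6


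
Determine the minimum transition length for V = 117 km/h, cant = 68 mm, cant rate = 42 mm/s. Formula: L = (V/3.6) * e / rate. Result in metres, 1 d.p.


Convert speed: V = 117 / 3.6 = 32.5 m/s
L = 32.5 * 68 / 42
L = 2210.0 / 42
L = 52.6 m

52.6


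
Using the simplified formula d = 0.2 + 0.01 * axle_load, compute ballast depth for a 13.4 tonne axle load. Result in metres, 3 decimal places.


d = 0.2 + 0.01 * 13.4
d = 0.2 + 0.134
d = 0.334 m

0.334


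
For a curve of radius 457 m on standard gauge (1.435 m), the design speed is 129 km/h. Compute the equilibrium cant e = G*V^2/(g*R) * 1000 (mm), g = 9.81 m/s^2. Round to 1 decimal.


Convert speed: V = 129 / 3.6 = 35.8333 m/s
Apply formula: e = 1.435 * 35.8333^2 / (9.81 * 457)
e = 1.435 * 1284.0278 / 4483.17
e = 0.410999 m = 411.0 mm

411.0


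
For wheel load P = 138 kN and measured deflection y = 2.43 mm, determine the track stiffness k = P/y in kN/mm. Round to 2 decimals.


Track stiffness k = P / y
k = 138 / 2.43
k = 56.79 kN/mm

56.79


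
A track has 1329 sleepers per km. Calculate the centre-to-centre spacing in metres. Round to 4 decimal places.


Spacing = 1000 m / number of sleepers
Spacing = 1000 / 1329
Spacing = 0.7524 m

0.7524


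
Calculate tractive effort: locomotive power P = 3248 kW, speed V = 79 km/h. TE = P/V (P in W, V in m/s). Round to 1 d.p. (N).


Convert: P = 3248 kW = 3248000 W
V = 79 / 3.6 = 21.9444 m/s
TE = 3248000 / 21.9444
TE = 148010.1 N

148010.1


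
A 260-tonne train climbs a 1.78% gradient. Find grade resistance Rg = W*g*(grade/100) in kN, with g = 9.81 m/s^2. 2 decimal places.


Rg = W * 9.81 * grade / 100
Rg = 260 * 9.81 * 1.78 / 100
Rg = 2550.6 * 0.0178
Rg = 45.40 kN

45.40


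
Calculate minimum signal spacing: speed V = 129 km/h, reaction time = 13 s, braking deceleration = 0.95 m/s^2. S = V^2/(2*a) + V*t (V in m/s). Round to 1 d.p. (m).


V = 129 / 3.6 = 35.8333 m/s
Braking distance = 35.8333^2 / (2*0.95) = 675.8041 m
Sighting distance = 35.8333 * 13 = 465.8333 m
S = 675.8041 + 465.8333 = 1141.6 m

1141.6


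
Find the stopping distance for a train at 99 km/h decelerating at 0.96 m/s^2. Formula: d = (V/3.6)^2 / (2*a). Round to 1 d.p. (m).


Convert speed: V = 99 / 3.6 = 27.5 m/s
V^2 = 756.25
d = 756.25 / (2 * 0.96)
d = 756.25 / 1.92
d = 393.9 m

393.9


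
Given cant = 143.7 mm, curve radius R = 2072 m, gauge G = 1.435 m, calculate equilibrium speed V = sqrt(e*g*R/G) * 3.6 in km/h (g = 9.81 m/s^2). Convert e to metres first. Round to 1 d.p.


Convert cant: e = 143.7 mm = 0.1437 m
V_ms = sqrt(0.1437 * 9.81 * 2072 / 1.435)
V_ms = sqrt(2035.464937) = 45.1161 m/s
V = 45.1161 * 3.6 = 162.4 km/h

162.4


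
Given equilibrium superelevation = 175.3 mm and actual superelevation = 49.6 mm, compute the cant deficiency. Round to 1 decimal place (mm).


Cant deficiency = equilibrium cant - actual cant
CD = 175.3 - 49.6
CD = 125.7 mm

125.7


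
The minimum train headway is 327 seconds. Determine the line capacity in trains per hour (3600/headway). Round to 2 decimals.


Capacity = 3600 / headway
Capacity = 3600 / 327
Capacity = 11.01 trains/hour

11.01


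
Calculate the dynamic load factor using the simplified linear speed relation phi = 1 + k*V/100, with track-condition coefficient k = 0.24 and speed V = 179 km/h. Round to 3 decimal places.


phi = 1 + k * V / 100
phi = 1 + 0.24 * 179 / 100
phi = 1 + 0.4296
phi = 1.430

1.430


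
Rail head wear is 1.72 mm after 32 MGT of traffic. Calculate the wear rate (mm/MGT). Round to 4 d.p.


Wear rate = total wear / cumulative tonnage
Rate = 1.72 / 32
Rate = 0.0538 mm/MGT

0.0538


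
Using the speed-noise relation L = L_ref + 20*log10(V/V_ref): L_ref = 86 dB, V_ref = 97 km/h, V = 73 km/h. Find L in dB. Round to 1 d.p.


V/V_ref = 73 / 97 = 0.752577
log10(0.752577) = -0.123449
20 * -0.123449 = -2.469
L = 86 + -2.469 = 83.5 dB

83.5


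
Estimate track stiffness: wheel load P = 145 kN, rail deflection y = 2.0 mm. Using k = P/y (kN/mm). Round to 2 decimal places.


Track stiffness k = P / y
k = 145 / 2.0
k = 72.50 kN/mm

72.50


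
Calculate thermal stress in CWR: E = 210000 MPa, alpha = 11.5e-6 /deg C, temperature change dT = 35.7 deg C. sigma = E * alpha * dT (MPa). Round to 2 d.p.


sigma = E * alpha * dT
sigma = 210000 * 11.5e-6 * 35.7
sigma = 2.415 * 35.7
sigma = 86.22 MPa

86.22


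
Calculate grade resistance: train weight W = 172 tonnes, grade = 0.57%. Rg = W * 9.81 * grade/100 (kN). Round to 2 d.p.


Rg = W * 9.81 * grade / 100
Rg = 172 * 9.81 * 0.57 / 100
Rg = 1687.32 * 0.0057
Rg = 9.62 kN

9.62


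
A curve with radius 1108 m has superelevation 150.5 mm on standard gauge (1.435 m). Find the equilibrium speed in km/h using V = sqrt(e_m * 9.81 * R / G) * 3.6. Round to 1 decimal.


Convert cant: e = 150.5 mm = 0.1505 m
V_ms = sqrt(0.1505 * 9.81 * 1108 / 1.435)
V_ms = sqrt(1139.969854) = 33.7634 m/s
V = 33.7634 * 3.6 = 121.5 km/h

121.5


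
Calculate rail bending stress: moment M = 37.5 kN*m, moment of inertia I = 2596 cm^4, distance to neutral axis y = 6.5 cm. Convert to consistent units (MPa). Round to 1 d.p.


Convert units:
M = 37.5 kN*m = 37500000 N*mm
y = 6.5 cm = 65 mm
I = 2596 cm^4 = 25960000 mm^4
sigma = 37500000 * 65 / 25960000
sigma = 93.9 MPa

93.9


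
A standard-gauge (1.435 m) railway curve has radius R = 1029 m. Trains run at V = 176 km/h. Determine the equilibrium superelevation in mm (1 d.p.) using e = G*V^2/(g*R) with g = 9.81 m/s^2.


Convert speed: V = 176 / 3.6 = 48.8889 m/s
Apply formula: e = 1.435 * 48.8889^2 / (9.81 * 1029)
e = 1.435 * 2390.1235 / 10094.49
e = 0.339772 m = 339.8 mm

339.8


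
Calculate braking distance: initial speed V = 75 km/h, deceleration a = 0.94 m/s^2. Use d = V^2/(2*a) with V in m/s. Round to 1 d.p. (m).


Convert speed: V = 75 / 3.6 = 20.8333 m/s
V^2 = 434.0278
d = 434.0278 / (2 * 0.94)
d = 434.0278 / 1.88
d = 230.9 m

230.9


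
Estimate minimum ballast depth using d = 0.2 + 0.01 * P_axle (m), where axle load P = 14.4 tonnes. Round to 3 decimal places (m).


d = 0.2 + 0.01 * 14.4
d = 0.2 + 0.144
d = 0.344 m

0.344


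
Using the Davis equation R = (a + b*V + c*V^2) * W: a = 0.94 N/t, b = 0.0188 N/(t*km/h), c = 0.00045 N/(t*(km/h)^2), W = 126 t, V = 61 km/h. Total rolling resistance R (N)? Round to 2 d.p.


b*V = 0.0188 * 61 = 1.1468
c*V^2 = 0.00045 * 3721 = 1.67445
R_per_t = 0.94 + 1.1468 + 1.67445 = 3.76125 N/t
R_total = 3.76125 * 126 = 473.92 N

473.92


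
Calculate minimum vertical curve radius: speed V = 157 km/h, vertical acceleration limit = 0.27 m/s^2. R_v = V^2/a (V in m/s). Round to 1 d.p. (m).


Convert speed: V = 157 / 3.6 = 43.6111 m/s
V^2 = 1901.929 m^2/s^2
R_v = 1901.929 / 0.27
R_v = 7044.2 m

7044.2


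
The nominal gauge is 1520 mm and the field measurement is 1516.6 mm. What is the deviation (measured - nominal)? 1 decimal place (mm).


Deviation = measured - nominal
Deviation = 1516.6 - 1520
Deviation = -3.4 mm

-3.4


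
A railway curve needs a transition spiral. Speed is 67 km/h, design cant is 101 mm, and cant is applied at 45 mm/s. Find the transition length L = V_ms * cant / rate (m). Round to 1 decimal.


Convert speed: V = 67 / 3.6 = 18.6111 m/s
L = 18.6111 * 101 / 45
L = 1879.7222 / 45
L = 41.8 m

41.8


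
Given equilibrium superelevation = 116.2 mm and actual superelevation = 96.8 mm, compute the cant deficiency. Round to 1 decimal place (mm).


Cant deficiency = equilibrium cant - actual cant
CD = 116.2 - 96.8
CD = 19.4 mm

19.4


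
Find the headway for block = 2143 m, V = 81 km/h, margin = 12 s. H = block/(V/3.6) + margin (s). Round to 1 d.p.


V = 81 / 3.6 = 22.5 m/s
Block traversal time = 2143 / 22.5 = 95.2444 s
Headway = 95.2444 + 12
Headway = 107.2 s

107.2


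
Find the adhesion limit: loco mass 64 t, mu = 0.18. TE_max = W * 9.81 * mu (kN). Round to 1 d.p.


TE_max = W * g * mu
TE_max = 64 * 9.81 * 0.18
TE_max = 627.84 * 0.18
TE_max = 113.0 kN

113.0


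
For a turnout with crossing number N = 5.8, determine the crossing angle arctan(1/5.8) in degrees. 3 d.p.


1/N = 1/5.8 = 0.172414
angle = arctan(0.172414) = 0.170735 rad
angle = 0.170735 * 180/pi = 9.782 degrees

9.782


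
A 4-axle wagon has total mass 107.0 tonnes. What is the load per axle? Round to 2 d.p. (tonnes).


Load per axle = total weight / number of axles
Load = 107.0 / 4
Load = 26.75 tonnes

26.75


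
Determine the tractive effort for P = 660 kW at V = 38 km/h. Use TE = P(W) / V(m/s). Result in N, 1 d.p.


Convert: P = 660 kW = 660000 W
V = 38 / 3.6 = 10.5556 m/s
TE = 660000 / 10.5556
TE = 62526.3 N

62526.3


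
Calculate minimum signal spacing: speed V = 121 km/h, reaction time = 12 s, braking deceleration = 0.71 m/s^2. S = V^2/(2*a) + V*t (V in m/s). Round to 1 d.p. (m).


V = 121 / 3.6 = 33.6111 m/s
Braking distance = 33.6111^2 / (2*0.71) = 795.5682 m
Sighting distance = 33.6111 * 12 = 403.3333 m
S = 795.5682 + 403.3333 = 1198.9 m

1198.9


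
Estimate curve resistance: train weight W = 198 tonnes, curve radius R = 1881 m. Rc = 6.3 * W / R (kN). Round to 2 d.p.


Rc = 6.3 * W / R
Rc = 6.3 * 198 / 1881
Rc = 1247.4 / 1881
Rc = 0.66 kN

0.66


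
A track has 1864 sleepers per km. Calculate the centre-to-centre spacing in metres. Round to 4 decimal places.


Spacing = 1000 m / number of sleepers
Spacing = 1000 / 1864
Spacing = 0.5365 m

0.5365


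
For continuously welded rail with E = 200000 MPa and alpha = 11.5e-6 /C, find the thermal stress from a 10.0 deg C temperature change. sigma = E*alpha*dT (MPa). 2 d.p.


sigma = E * alpha * dT
sigma = 200000 * 11.5e-6 * 10.0
sigma = 2.3 * 10.0
sigma = 23.00 MPa

23.00


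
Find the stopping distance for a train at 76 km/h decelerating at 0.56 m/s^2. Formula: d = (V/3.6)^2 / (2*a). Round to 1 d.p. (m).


Convert speed: V = 76 / 3.6 = 21.1111 m/s
V^2 = 445.679
d = 445.679 / (2 * 0.56)
d = 445.679 / 1.12
d = 397.9 m

397.9


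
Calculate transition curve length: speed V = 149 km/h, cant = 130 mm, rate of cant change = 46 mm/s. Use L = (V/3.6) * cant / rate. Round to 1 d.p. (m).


Convert speed: V = 149 / 3.6 = 41.3889 m/s
L = 41.3889 * 130 / 46
L = 5380.5556 / 46
L = 117.0 m

117.0


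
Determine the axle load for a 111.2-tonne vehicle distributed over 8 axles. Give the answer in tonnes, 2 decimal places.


Load per axle = total weight / number of axles
Load = 111.2 / 8
Load = 13.90 tonnes

13.90


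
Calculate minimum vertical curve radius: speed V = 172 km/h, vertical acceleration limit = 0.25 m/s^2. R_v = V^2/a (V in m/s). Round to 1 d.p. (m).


Convert speed: V = 172 / 3.6 = 47.7778 m/s
V^2 = 2282.716 m^2/s^2
R_v = 2282.716 / 0.25
R_v = 9130.9 m

9130.9


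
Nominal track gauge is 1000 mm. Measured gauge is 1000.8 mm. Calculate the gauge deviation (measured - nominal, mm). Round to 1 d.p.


Deviation = measured - nominal
Deviation = 1000.8 - 1000
Deviation = 0.8 mm

0.8


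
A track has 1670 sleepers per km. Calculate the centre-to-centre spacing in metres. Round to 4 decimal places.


Spacing = 1000 m / number of sleepers
Spacing = 1000 / 1670
Spacing = 0.5988 m

0.5988


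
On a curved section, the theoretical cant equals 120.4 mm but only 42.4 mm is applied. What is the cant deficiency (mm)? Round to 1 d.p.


Cant deficiency = equilibrium cant - actual cant
CD = 120.4 - 42.4
CD = 78.0 mm

78.0


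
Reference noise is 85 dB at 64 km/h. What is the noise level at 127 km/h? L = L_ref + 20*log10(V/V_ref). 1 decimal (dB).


V/V_ref = 127 / 64 = 1.984375
log10(1.984375) = 0.297624
20 * 0.297624 = 5.9525
L = 85 + 5.9525 = 91.0 dB

91.0


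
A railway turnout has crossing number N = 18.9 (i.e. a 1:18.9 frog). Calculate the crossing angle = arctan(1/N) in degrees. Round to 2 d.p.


1/N = 1/18.9 = 0.05291
angle = arctan(0.05291) = 0.052861 rad
angle = 0.052861 * 180/pi = 3.03 degrees

3.03


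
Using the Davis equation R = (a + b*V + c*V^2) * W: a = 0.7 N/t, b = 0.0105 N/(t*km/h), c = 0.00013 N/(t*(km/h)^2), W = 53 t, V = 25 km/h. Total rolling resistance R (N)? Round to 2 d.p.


b*V = 0.0105 * 25 = 0.2625
c*V^2 = 0.00013 * 625 = 0.08125
R_per_t = 0.7 + 0.2625 + 0.08125 = 1.04375 N/t
R_total = 1.04375 * 53 = 55.32 N

55.32


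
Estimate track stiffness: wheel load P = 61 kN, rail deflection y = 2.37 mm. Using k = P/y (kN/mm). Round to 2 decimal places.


Track stiffness k = P / y
k = 61 / 2.37
k = 25.74 kN/mm

25.74


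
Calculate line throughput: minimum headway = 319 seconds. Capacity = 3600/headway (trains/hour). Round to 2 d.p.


Capacity = 3600 / headway
Capacity = 3600 / 319
Capacity = 11.29 trains/hour

11.29


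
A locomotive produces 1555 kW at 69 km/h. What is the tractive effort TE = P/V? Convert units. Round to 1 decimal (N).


Convert: P = 1555 kW = 1555000 W
V = 69 / 3.6 = 19.1667 m/s
TE = 1555000 / 19.1667
TE = 81130.4 N

81130.4


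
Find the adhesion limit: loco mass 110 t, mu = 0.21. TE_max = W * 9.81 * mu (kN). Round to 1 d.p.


TE_max = W * g * mu
TE_max = 110 * 9.81 * 0.21
TE_max = 1079.1 * 0.21
TE_max = 226.6 kN

226.6


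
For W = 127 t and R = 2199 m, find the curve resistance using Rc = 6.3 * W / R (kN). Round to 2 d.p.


Rc = 6.3 * W / R
Rc = 6.3 * 127 / 2199
Rc = 800.1 / 2199
Rc = 0.36 kN

0.36


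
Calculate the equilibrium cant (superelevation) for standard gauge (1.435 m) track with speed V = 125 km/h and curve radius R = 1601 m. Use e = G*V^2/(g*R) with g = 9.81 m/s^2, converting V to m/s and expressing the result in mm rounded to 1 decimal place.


Convert speed: V = 125 / 3.6 = 34.7222 m/s
Apply formula: e = 1.435 * 34.7222^2 / (9.81 * 1601)
e = 1.435 * 1205.6327 / 15705.81
e = 0.110156 m = 110.2 mm

110.2


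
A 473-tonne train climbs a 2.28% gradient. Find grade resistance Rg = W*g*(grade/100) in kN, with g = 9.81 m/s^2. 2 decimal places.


Rg = W * 9.81 * grade / 100
Rg = 473 * 9.81 * 2.28 / 100
Rg = 4640.13 * 0.0228
Rg = 105.79 kN

105.79


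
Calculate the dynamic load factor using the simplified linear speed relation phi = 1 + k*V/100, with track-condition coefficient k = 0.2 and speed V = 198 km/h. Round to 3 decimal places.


phi = 1 + k * V / 100
phi = 1 + 0.2 * 198 / 100
phi = 1 + 0.396
phi = 1.396

1.396


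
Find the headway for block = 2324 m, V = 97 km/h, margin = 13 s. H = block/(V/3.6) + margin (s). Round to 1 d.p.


V = 97 / 3.6 = 26.9444 m/s
Block traversal time = 2324 / 26.9444 = 86.2515 s
Headway = 86.2515 + 13
Headway = 99.3 s

99.3


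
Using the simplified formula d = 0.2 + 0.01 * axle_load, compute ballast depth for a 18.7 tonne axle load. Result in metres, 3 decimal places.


d = 0.2 + 0.01 * 18.7
d = 0.2 + 0.187
d = 0.387 m

0.387


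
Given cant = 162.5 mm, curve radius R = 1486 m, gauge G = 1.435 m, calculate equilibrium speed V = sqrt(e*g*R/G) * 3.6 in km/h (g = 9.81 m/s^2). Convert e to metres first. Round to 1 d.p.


Convert cant: e = 162.5 mm = 0.1625 m
V_ms = sqrt(0.1625 * 9.81 * 1486 / 1.435)
V_ms = sqrt(1650.780314) = 40.6298 m/s
V = 40.6298 * 3.6 = 146.3 km/h

146.3


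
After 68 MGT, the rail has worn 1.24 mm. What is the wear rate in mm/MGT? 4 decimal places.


Wear rate = total wear / cumulative tonnage
Rate = 1.24 / 68
Rate = 0.0182 mm/MGT

0.0182


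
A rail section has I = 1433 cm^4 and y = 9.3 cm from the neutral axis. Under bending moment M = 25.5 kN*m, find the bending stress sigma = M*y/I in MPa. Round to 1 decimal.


Convert units:
M = 25.5 kN*m = 25500000 N*mm
y = 9.3 cm = 93 mm
I = 1433 cm^4 = 14330000 mm^4
sigma = 25500000 * 93 / 14330000
sigma = 165.5 MPa

165.5


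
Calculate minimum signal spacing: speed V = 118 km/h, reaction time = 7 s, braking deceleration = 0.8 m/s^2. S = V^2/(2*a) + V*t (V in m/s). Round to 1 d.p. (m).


V = 118 / 3.6 = 32.7778 m/s
Braking distance = 32.7778^2 / (2*0.8) = 671.4892 m
Sighting distance = 32.7778 * 7 = 229.4444 m
S = 671.4892 + 229.4444 = 900.9 m

900.9


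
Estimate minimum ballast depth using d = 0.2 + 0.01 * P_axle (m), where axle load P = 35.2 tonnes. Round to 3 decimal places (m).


d = 0.2 + 0.01 * 35.2
d = 0.2 + 0.352
d = 0.552 m

0.552


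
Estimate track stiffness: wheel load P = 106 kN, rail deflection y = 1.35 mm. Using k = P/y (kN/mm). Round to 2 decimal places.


Track stiffness k = P / y
k = 106 / 1.35
k = 78.52 kN/mm

78.52


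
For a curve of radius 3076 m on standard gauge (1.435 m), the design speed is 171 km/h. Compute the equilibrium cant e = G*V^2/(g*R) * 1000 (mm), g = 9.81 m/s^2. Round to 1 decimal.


Convert speed: V = 171 / 3.6 = 47.5 m/s
Apply formula: e = 1.435 * 47.5^2 / (9.81 * 3076)
e = 1.435 * 2256.25 / 30175.56
e = 0.107296 m = 107.3 mm

107.3


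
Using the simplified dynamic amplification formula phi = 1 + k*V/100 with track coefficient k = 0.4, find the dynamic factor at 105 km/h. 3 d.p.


phi = 1 + k * V / 100
phi = 1 + 0.4 * 105 / 100
phi = 1 + 0.42
phi = 1.420

1.420


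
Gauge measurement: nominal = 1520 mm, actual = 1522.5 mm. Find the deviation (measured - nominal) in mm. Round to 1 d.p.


Deviation = measured - nominal
Deviation = 1522.5 - 1520
Deviation = 2.5 mm

2.5


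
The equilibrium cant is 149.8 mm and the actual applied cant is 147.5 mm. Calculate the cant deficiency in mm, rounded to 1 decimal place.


Cant deficiency = equilibrium cant - actual cant
CD = 149.8 - 147.5
CD = 2.3 mm

2.3


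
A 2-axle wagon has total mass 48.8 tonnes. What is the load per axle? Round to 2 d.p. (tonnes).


Load per axle = total weight / number of axles
Load = 48.8 / 2
Load = 24.40 tonnes

24.40


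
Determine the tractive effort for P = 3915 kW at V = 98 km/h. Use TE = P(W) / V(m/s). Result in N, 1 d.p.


Convert: P = 3915 kW = 3915000 W
V = 98 / 3.6 = 27.2222 m/s
TE = 3915000 / 27.2222
TE = 143816.3 N

143816.3


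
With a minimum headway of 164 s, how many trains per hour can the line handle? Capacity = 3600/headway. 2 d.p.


Capacity = 3600 / headway
Capacity = 3600 / 164
Capacity = 21.95 trains/hour

21.95


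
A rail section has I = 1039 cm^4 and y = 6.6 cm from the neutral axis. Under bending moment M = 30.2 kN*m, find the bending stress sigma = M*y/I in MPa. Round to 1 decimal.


Convert units:
M = 30.2 kN*m = 30200000 N*mm
y = 6.6 cm = 66 mm
I = 1039 cm^4 = 10390000 mm^4
sigma = 30200000 * 66 / 10390000
sigma = 191.8 MPa

191.8


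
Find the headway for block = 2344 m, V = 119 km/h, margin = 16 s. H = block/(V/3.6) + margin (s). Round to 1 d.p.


V = 119 / 3.6 = 33.0556 m/s
Block traversal time = 2344 / 33.0556 = 70.9109 s
Headway = 70.9109 + 16
Headway = 86.9 s

86.9


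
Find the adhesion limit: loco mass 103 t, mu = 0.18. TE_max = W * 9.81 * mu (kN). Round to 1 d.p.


TE_max = W * g * mu
TE_max = 103 * 9.81 * 0.18
TE_max = 1010.43 * 0.18
TE_max = 181.9 kN

181.9


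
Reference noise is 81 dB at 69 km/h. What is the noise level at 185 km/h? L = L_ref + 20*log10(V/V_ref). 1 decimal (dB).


V/V_ref = 185 / 69 = 2.681159
log10(2.681159) = 0.428323
20 * 0.428323 = 8.5665
L = 81 + 8.5665 = 89.6 dB

89.6


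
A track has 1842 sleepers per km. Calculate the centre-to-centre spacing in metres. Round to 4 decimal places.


Spacing = 1000 m / number of sleepers
Spacing = 1000 / 1842
Spacing = 0.5429 m

0.5429


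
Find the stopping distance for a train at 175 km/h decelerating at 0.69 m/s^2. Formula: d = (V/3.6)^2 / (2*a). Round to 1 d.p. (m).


Convert speed: V = 175 / 3.6 = 48.6111 m/s
V^2 = 2363.0401
d = 2363.0401 / (2 * 0.69)
d = 2363.0401 / 1.38
d = 1712.3 m

1712.3


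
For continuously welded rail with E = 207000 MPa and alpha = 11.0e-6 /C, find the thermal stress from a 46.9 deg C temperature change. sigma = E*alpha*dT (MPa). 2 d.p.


sigma = E * alpha * dT
sigma = 207000 * 11.0e-6 * 46.9
sigma = 2.277 * 46.9
sigma = 106.79 MPa

106.79


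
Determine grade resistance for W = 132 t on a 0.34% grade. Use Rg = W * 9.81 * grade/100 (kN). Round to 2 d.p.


Rg = W * 9.81 * grade / 100
Rg = 132 * 9.81 * 0.34 / 100
Rg = 1294.92 * 0.0034
Rg = 4.40 kN

4.40


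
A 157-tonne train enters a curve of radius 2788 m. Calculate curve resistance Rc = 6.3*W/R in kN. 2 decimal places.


Rc = 6.3 * W / R
Rc = 6.3 * 157 / 2788
Rc = 989.1 / 2788
Rc = 0.35 kN

0.35


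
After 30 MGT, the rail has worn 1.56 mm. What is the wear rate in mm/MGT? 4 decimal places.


Wear rate = total wear / cumulative tonnage
Rate = 1.56 / 30
Rate = 0.0520 mm/MGT

0.0520


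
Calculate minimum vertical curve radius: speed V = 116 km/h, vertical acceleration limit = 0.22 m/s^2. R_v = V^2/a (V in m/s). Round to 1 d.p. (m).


Convert speed: V = 116 / 3.6 = 32.2222 m/s
V^2 = 1038.2716 m^2/s^2
R_v = 1038.2716 / 0.22
R_v = 4719.4 m

4719.4


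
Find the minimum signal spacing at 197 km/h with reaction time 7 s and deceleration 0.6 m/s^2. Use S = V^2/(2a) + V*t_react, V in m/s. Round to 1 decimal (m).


V = 197 / 3.6 = 54.7222 m/s
Braking distance = 54.7222^2 / (2*0.6) = 2495.4347 m
Sighting distance = 54.7222 * 7 = 383.0556 m
S = 2495.4347 + 383.0556 = 2878.5 m

2878.5


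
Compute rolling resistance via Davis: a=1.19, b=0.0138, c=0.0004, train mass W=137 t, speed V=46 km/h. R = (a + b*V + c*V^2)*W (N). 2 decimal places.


b*V = 0.0138 * 46 = 0.6348
c*V^2 = 0.0004 * 2116 = 0.8464
R_per_t = 1.19 + 0.6348 + 0.8464 = 2.6712 N/t
R_total = 2.6712 * 137 = 365.95 N

365.95


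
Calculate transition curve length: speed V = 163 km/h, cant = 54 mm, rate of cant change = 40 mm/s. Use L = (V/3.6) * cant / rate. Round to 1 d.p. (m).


Convert speed: V = 163 / 3.6 = 45.2778 m/s
L = 45.2778 * 54 / 40
L = 2445.0 / 40
L = 61.1 m

61.1


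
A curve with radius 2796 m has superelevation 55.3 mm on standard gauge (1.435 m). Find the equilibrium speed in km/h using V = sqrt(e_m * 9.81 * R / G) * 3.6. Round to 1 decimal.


Convert cant: e = 55.3 mm = 0.0553 m
V_ms = sqrt(0.0553 * 9.81 * 2796 / 1.435)
V_ms = sqrt(1057.010751) = 32.5117 m/s
V = 32.5117 * 3.6 = 117.0 km/h

117.0


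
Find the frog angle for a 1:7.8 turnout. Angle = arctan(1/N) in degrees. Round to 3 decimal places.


1/N = 1/7.8 = 0.128205
angle = arctan(0.128205) = 0.12751 rad
angle = 0.12751 * 180/pi = 7.306 degrees

7.306


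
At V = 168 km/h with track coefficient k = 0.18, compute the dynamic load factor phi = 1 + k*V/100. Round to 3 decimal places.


phi = 1 + k * V / 100
phi = 1 + 0.18 * 168 / 100
phi = 1 + 0.3024
phi = 1.302

1.302


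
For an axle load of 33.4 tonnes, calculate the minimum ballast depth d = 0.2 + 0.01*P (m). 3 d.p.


d = 0.2 + 0.01 * 33.4
d = 0.2 + 0.334
d = 0.534 m

0.534


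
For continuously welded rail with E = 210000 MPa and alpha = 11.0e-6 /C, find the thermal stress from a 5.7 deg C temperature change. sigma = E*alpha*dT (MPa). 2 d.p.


sigma = E * alpha * dT
sigma = 210000 * 11.0e-6 * 5.7
sigma = 2.31 * 5.7
sigma = 13.17 MPa

13.17


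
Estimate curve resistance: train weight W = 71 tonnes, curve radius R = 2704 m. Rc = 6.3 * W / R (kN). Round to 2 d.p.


Rc = 6.3 * W / R
Rc = 6.3 * 71 / 2704
Rc = 447.3 / 2704
Rc = 0.17 kN

0.17


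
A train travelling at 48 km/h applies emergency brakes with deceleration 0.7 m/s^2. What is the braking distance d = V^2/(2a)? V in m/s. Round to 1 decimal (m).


Convert speed: V = 48 / 3.6 = 13.3333 m/s
V^2 = 177.7778
d = 177.7778 / (2 * 0.7)
d = 177.7778 / 1.4
d = 127.0 m

127.0


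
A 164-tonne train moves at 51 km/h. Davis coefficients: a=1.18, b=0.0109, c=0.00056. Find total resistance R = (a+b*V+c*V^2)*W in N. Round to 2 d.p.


b*V = 0.0109 * 51 = 0.5559
c*V^2 = 0.00056 * 2601 = 1.45656
R_per_t = 1.18 + 0.5559 + 1.45656 = 3.19246 N/t
R_total = 3.19246 * 164 = 523.56 N

523.56


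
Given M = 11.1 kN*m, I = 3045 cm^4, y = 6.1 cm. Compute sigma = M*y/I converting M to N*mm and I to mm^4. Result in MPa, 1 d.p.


Convert units:
M = 11.1 kN*m = 11100000 N*mm
y = 6.1 cm = 61 mm
I = 3045 cm^4 = 30450000 mm^4
sigma = 11100000 * 61 / 30450000
sigma = 22.2 MPa

22.2


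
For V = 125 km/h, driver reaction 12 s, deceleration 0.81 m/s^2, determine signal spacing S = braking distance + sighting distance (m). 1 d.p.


V = 125 / 3.6 = 34.7222 m/s
Braking distance = 34.7222^2 / (2*0.81) = 744.2177 m
Sighting distance = 34.7222 * 12 = 416.6667 m
S = 744.2177 + 416.6667 = 1160.9 m

1160.9


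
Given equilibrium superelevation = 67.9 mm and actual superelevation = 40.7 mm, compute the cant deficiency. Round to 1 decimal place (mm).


Cant deficiency = equilibrium cant - actual cant
CD = 67.9 - 40.7
CD = 27.2 mm

27.2


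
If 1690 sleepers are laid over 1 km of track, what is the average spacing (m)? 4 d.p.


Spacing = 1000 m / number of sleepers
Spacing = 1000 / 1690
Spacing = 0.5917 m

0.5917


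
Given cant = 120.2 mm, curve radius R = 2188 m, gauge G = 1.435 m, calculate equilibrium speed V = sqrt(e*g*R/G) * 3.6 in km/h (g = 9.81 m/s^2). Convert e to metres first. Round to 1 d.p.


Convert cant: e = 120.2 mm = 0.1202 m
V_ms = sqrt(0.1202 * 9.81 * 2188 / 1.435)
V_ms = sqrt(1797.913907) = 42.4018 m/s
V = 42.4018 * 3.6 = 152.6 km/h

152.6


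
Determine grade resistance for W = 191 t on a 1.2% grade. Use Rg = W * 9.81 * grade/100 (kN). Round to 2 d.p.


Rg = W * 9.81 * grade / 100
Rg = 191 * 9.81 * 1.2 / 100
Rg = 1873.71 * 0.012
Rg = 22.48 kN

22.48


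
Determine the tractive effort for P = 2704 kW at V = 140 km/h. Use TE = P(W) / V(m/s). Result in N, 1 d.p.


Convert: P = 2704 kW = 2704000 W
V = 140 / 3.6 = 38.8889 m/s
TE = 2704000 / 38.8889
TE = 69531.4 N

69531.4


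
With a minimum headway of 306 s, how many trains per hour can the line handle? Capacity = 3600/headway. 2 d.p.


Capacity = 3600 / headway
Capacity = 3600 / 306
Capacity = 11.76 trains/hour

11.76


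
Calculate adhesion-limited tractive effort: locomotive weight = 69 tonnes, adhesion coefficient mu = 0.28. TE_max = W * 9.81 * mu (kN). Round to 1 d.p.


TE_max = W * g * mu
TE_max = 69 * 9.81 * 0.28
TE_max = 676.89 * 0.28
TE_max = 189.5 kN

189.5


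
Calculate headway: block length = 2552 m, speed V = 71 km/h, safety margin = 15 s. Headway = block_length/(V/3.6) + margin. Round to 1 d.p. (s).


V = 71 / 3.6 = 19.7222 m/s
Block traversal time = 2552 / 19.7222 = 129.3972 s
Headway = 129.3972 + 15
Headway = 144.4 s

144.4


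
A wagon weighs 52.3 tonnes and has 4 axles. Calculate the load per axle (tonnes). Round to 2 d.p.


Load per axle = total weight / number of axles
Load = 52.3 / 4
Load = 13.08 tonnes

13.08


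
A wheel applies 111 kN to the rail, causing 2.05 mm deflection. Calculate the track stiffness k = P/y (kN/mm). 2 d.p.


Track stiffness k = P / y
k = 111 / 2.05
k = 54.15 kN/mm

54.15


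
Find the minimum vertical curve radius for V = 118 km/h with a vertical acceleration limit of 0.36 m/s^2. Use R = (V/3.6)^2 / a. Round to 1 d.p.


Convert speed: V = 118 / 3.6 = 32.7778 m/s
V^2 = 1074.3827 m^2/s^2
R_v = 1074.3827 / 0.36
R_v = 2984.4 m

2984.4


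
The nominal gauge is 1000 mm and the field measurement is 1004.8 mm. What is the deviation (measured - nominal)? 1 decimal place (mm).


Deviation = measured - nominal
Deviation = 1004.8 - 1000
Deviation = 4.8 mm

4.8


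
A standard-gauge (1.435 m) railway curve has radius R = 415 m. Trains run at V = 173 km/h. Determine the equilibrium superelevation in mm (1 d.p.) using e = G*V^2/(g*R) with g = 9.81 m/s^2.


Convert speed: V = 173 / 3.6 = 48.0556 m/s
Apply formula: e = 1.435 * 48.0556^2 / (9.81 * 415)
e = 1.435 * 2309.3364 / 4071.15
e = 0.813995 m = 814.0 mm

814.0


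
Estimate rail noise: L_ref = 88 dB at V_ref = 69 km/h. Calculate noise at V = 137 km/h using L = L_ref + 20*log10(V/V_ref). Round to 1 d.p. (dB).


V/V_ref = 137 / 69 = 1.985507
log10(1.985507) = 0.297871
20 * 0.297871 = 5.9574
L = 88 + 5.9574 = 94.0 dB

94.0


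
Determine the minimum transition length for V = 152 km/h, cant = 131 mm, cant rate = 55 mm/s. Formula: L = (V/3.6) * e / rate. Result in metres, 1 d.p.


Convert speed: V = 152 / 3.6 = 42.2222 m/s
L = 42.2222 * 131 / 55
L = 5531.1111 / 55
L = 100.6 m

100.6


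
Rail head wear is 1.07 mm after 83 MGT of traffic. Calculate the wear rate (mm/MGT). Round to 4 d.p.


Wear rate = total wear / cumulative tonnage
Rate = 1.07 / 83
Rate = 0.0129 mm/MGT

0.0129


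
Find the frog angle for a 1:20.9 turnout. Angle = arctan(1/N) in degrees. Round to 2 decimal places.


1/N = 1/20.9 = 0.047847
angle = arctan(0.047847) = 0.04781 rad
angle = 0.04781 * 180/pi = 2.74 degrees

2.74


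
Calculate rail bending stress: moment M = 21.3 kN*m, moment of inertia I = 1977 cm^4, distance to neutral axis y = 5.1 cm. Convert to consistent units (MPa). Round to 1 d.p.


Convert units:
M = 21.3 kN*m = 21300000 N*mm
y = 5.1 cm = 51 mm
I = 1977 cm^4 = 19770000 mm^4
sigma = 21300000 * 51 / 19770000
sigma = 54.9 MPa

54.9


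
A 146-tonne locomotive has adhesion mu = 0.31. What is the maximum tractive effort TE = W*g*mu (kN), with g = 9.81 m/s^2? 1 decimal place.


TE_max = W * g * mu
TE_max = 146 * 9.81 * 0.31
TE_max = 1432.26 * 0.31
TE_max = 444.0 kN

444.0


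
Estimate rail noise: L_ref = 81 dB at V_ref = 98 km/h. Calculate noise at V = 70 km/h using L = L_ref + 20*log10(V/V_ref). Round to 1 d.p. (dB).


V/V_ref = 70 / 98 = 0.714286
log10(0.714286) = -0.146128
20 * -0.146128 = -2.9226
L = 81 + -2.9226 = 78.1 dB

78.1


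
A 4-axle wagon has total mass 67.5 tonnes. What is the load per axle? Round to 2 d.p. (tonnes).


Load per axle = total weight / number of axles
Load = 67.5 / 4
Load = 16.88 tonnes

16.88


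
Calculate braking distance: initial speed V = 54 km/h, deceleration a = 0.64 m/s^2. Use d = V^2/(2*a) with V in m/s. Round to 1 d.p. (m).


Convert speed: V = 54 / 3.6 = 15.0 m/s
V^2 = 225.0
d = 225.0 / (2 * 0.64)
d = 225.0 / 1.28
d = 175.8 m

175.8


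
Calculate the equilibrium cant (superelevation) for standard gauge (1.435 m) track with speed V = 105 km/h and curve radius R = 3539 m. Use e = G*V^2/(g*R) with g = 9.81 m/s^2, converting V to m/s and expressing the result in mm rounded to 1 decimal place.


Convert speed: V = 105 / 3.6 = 29.1667 m/s
Apply formula: e = 1.435 * 29.1667^2 / (9.81 * 3539)
e = 1.435 * 850.6944 / 34717.59
e = 0.035162 m = 35.2 mm

35.2


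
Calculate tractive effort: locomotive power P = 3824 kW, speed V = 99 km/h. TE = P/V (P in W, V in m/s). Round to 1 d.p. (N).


Convert: P = 3824 kW = 3824000 W
V = 99 / 3.6 = 27.5 m/s
TE = 3824000 / 27.5
TE = 139054.5 N

139054.5


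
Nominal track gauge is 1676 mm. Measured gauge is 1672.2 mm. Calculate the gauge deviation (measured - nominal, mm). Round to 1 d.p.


Deviation = measured - nominal
Deviation = 1672.2 - 1676
Deviation = -3.8 mm

-3.8


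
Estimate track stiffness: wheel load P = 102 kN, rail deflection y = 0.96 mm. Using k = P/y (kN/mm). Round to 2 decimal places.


Track stiffness k = P / y
k = 102 / 0.96
k = 106.25 kN/mm

106.25


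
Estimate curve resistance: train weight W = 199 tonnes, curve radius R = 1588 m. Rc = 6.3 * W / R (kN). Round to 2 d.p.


Rc = 6.3 * W / R
Rc = 6.3 * 199 / 1588
Rc = 1253.7 / 1588
Rc = 0.79 kN

0.79


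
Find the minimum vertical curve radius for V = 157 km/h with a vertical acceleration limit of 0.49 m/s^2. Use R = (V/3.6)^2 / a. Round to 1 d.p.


Convert speed: V = 157 / 3.6 = 43.6111 m/s
V^2 = 1901.929 m^2/s^2
R_v = 1901.929 / 0.49
R_v = 3881.5 m

3881.5


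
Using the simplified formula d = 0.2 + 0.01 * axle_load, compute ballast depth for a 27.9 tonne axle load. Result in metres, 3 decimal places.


d = 0.2 + 0.01 * 27.9
d = 0.2 + 0.279
d = 0.479 m

0.479


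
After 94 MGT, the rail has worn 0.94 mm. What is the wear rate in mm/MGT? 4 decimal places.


Wear rate = total wear / cumulative tonnage
Rate = 0.94 / 94
Rate = 0.0100 mm/MGT

0.0100


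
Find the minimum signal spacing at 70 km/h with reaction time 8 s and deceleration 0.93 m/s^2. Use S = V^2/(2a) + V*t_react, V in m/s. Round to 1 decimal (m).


V = 70 / 3.6 = 19.4444 m/s
Braking distance = 19.4444^2 / (2*0.93) = 203.2723 m
Sighting distance = 19.4444 * 8 = 155.5556 m
S = 203.2723 + 155.5556 = 358.8 m

358.8


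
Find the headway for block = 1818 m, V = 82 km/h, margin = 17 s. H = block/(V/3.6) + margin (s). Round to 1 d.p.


V = 82 / 3.6 = 22.7778 m/s
Block traversal time = 1818 / 22.7778 = 79.8146 s
Headway = 79.8146 + 17
Headway = 96.8 s

96.8


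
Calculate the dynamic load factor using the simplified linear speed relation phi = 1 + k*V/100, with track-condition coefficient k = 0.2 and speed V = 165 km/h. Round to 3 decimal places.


phi = 1 + k * V / 100
phi = 1 + 0.2 * 165 / 100
phi = 1 + 0.33
phi = 1.330

1.330


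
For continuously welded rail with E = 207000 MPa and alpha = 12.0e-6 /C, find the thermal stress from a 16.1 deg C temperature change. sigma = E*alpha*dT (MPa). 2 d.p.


sigma = E * alpha * dT
sigma = 207000 * 12.0e-6 * 16.1
sigma = 2.484 * 16.1
sigma = 39.99 MPa

39.99


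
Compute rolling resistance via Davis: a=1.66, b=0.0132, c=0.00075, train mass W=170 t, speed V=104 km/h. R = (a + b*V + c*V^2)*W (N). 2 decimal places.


b*V = 0.0132 * 104 = 1.3728
c*V^2 = 0.00075 * 10816 = 8.112
R_per_t = 1.66 + 1.3728 + 8.112 = 11.1448 N/t
R_total = 11.1448 * 170 = 1894.62 N

1894.62


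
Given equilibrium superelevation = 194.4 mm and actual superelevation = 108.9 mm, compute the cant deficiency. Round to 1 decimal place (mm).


Cant deficiency = equilibrium cant - actual cant
CD = 194.4 - 108.9
CD = 85.5 mm

85.5


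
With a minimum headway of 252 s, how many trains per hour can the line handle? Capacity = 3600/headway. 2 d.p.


Capacity = 3600 / headway
Capacity = 3600 / 252
Capacity = 14.29 trains/hour

14.29


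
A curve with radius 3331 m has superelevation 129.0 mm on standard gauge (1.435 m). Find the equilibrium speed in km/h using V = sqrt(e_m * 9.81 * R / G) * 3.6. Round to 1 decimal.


Convert cant: e = 129.0 mm = 0.1290 m
V_ms = sqrt(0.1290 * 9.81 * 3331 / 1.435)
V_ms = sqrt(2937.524174) = 54.1989 m/s
V = 54.1989 * 3.6 = 195.1 km/h

195.1


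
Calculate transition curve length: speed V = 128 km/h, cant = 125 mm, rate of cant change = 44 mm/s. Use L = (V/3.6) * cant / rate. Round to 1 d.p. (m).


Convert speed: V = 128 / 3.6 = 35.5556 m/s
L = 35.5556 * 125 / 44
L = 4444.4444 / 44
L = 101.0 m

101.0


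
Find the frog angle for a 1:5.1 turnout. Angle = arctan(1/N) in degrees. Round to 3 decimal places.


1/N = 1/5.1 = 0.196078
angle = arctan(0.196078) = 0.193622 rad
angle = 0.193622 * 180/pi = 11.094 degrees

11.094


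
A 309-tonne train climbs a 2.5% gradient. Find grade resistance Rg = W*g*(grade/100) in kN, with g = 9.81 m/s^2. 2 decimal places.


Rg = W * 9.81 * grade / 100
Rg = 309 * 9.81 * 2.5 / 100
Rg = 3031.29 * 0.025
Rg = 75.78 kN

75.78


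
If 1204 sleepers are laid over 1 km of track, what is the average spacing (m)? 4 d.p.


Spacing = 1000 m / number of sleepers
Spacing = 1000 / 1204
Spacing = 0.8306 m

0.8306


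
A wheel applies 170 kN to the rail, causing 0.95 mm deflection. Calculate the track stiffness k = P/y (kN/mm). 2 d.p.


Track stiffness k = P / y
k = 170 / 0.95
k = 178.95 kN/mm

178.95


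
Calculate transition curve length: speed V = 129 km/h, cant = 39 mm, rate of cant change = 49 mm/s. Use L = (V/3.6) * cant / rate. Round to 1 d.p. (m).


Convert speed: V = 129 / 3.6 = 35.8333 m/s
L = 35.8333 * 39 / 49
L = 1397.5 / 49
L = 28.5 m

28.5


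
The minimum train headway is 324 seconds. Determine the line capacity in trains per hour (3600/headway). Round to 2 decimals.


Capacity = 3600 / headway
Capacity = 3600 / 324
Capacity = 11.11 trains/hour

11.11


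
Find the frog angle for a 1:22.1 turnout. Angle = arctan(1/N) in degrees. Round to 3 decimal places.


1/N = 1/22.1 = 0.045249
angle = arctan(0.045249) = 0.045218 rad
angle = 0.045218 * 180/pi = 2.591 degrees

2.591


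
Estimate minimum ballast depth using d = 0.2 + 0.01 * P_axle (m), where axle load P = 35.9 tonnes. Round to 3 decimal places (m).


d = 0.2 + 0.01 * 35.9
d = 0.2 + 0.359
d = 0.559 m

0.559


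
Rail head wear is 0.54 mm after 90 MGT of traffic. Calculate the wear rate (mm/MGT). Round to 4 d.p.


Wear rate = total wear / cumulative tonnage
Rate = 0.54 / 90
Rate = 0.0060 mm/MGT

0.0060
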